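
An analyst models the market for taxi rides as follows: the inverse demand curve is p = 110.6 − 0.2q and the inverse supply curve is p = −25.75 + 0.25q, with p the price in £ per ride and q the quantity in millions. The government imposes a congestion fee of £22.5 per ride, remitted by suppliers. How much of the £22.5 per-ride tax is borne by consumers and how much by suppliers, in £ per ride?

Rewrite in direct form: qd = 553 − 5p and qs = 4p + 103.
Before the tax: set 553 − 5p = 4p + 103 → p* = £50, q* = 303.
With the tax collected from suppliers, supply shifts: qs = 4(p − 22.5) + 103.
New equilibrium: consumers pay £60, suppliers receive £37.5, q = 253. (Wedge: pb − ps = 22.5.)
Burden on consumers: £10; on suppliers: £12.5. (They sum to £22.5.)
The less price-elastic side of the market bears the larger share of a per-unit tax.

Consumers bear £10 per ride; suppliers bear £12.5 per ride.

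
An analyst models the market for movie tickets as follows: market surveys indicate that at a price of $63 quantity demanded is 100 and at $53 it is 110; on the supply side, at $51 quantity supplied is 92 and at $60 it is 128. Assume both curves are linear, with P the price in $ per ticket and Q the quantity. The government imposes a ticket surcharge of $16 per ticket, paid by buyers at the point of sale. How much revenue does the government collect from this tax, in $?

Tax revenue = $1523.2.

Demand slope: (110 − 100)/(53 − 63) = -1, so Qd = 163 − P.
Supply slope: (128 − 92)/(60 − 51) = 4, so Qs = 4P − 112.
Before the tax: set 163 − P = 4P − 112 → P* = $55, Q* = 108.
With the tax collected from buyers, demand (in seller-price terms) shifts: Qd = 163 − (P + 16).
New equilibrium: buyers pay $67.8, suppliers receive $51.8, Q = 95.2. (Wedge: Pb − Ps = 16.)
Revenue = t · Q = 16 · 95.2 = $1523.2.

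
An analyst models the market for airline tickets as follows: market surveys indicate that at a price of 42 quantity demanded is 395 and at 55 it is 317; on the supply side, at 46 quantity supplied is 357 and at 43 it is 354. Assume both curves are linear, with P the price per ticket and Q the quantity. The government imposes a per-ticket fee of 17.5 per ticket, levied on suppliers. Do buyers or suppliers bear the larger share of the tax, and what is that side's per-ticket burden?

Demand slope: (317 − 395)/(55 − 42) = -6, so Qd = 647 − 6P.
Supply slope: (354 − 357)/(43 − 46) = 1, so Qs = P + 311.
Before the tax: set 647 − 6P = P + 311 → P* = 48, Q* = 359.
With the tax collected from suppliers, supply shifts: Qs = (P − 17.5) + 311.
New equilibrium: buyers pay 50.5, suppliers receive 33, Q = 344. (Wedge: Pb − Ps = 17.5.)
Per-ticket burden: buyers 2.5, suppliers 15.
Suppliers take the larger share because supply is less price-elastic here (demand slope 6 vs supply slope 1).
The less price-elastic side of the market bears the larger share of a per-unit tax.

Suppliers bear the larger share: 15 per ticket.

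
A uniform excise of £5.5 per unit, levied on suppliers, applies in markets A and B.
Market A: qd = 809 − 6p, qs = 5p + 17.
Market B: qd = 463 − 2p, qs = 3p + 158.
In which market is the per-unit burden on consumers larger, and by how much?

Market B, by £0.8.

Market A: pre-tax p* = £72, q* = 377; post-tax q = 362; per-unit burden on consumers = £2.5.
Market B: pre-tax p* = £61, q* = 341; post-tax q = 334.4; per-unit burden on consumers = £3.3.
Difference: £2.5 vs £3.3 → market B is larger by £0.8.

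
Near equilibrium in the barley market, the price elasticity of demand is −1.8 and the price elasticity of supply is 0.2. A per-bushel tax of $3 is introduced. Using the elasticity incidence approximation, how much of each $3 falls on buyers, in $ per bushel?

Incidence ratio: buyers' share ≈ εs / (εs + |εd|) = 0.2 / (0.2 + 1.8) = 0.1.
So buyers bear ≈ 0.1 × $3 = $0.3; sellers bear $2.7.

Buyers bear ≈ $0.3 per bushel.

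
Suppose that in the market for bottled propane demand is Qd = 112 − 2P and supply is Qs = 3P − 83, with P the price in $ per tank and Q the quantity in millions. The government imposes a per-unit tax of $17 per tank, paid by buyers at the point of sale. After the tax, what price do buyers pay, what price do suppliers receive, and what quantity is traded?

Without the tax, 112 − 2P = 3P − 83 gives 5P = 195, so P* = $39 and Q* = 34.
With the tax collected from buyers, demand (in seller-price terms) shifts: Qd = 112 − 2(P + 17).
New equilibrium: buyers pay $49.2, suppliers receive $32.2, Q = 13.6. (Wedge: Pb − Ps = 17.)

Buyers pay $49.2; suppliers receive $32.2; quantity = 13.6.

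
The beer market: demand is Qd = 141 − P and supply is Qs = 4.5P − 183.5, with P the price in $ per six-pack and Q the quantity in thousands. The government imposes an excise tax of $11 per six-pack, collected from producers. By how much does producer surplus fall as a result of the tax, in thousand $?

Producer surplus falls by $155 thousand.

Without the tax, 141 − P = 4.5P − 183.5 gives 5.5P = 324.5, so P* = $59 and Q* = 82.
With the tax collected from producers, supply shifts: Qs = 4.5(P − 11) − 183.5.
Solving gives Q = 73 with consumers paying $68 and producers receiving $57 (the $11 wedge).
ΔPS is the trapezoid between Q = 73 and Q = 82 of height $2: ½ · (82 + 73) · 2 = $155.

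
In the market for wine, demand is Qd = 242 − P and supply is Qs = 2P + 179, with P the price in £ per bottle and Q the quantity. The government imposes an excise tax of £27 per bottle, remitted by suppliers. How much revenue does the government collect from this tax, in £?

Tax revenue = £5481.

Without the tax, 242 − P = 2P + 179 gives 3P = 63, so P* = £21 and Q* = 221.
With the tax collected from suppliers, supply shifts: Qs = 2(P − 27) + 179.
Solving gives Q = 203 with consumers paying £39 and suppliers receiving £12 (the £27 wedge).
Revenue = t · Q = 27 · 203 = £5481.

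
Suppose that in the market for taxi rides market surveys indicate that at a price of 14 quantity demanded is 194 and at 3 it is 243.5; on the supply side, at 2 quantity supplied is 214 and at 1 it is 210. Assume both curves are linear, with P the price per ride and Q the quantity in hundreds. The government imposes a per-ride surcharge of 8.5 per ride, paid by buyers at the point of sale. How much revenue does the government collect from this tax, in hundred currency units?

Demand slope: (243.5 − 194)/(3 − 14) = -4.5, so Qd = 257 − 4.5P.
Supply slope: (210 − 214)/(1 − 2) = 4, so Qs = 4P + 206.
Without the tax, 257 − 4.5P = 4P + 206 gives 8.5P = 51, so P* = 6 and Q* = 230.
With the tax collected from buyers, demand (in seller-price terms) shifts: Qd = 257 − 4.5(P + 8.5).
New equilibrium: buyers pay 10, suppliers receive 1.5, Q = 212. (Wedge: Pb − Ps = 8.5.)
Revenue = t · Q = 8.5 · 212 = 1802.

Tax revenue = 1802 hundred.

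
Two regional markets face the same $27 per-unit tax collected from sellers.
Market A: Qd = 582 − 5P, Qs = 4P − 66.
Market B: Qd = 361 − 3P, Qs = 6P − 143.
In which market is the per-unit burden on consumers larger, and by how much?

Market A: pre-tax P* = $72, Q* = 222; post-tax Q = 162; per-unit burden on consumers = $12.
Market B: pre-tax P* = $56, Q* = 193; post-tax Q = 139; per-unit burden on consumers = $18.
Difference: $12 vs $18 → market B is larger by $6.

Market B, by $6.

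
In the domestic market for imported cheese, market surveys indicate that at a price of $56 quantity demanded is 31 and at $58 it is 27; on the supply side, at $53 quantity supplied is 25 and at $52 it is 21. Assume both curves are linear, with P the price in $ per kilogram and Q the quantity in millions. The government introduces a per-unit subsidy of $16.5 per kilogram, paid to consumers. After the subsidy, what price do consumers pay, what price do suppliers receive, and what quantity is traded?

Consumers pay $44; suppliers receive $60.5; quantity = 55.

Demand slope: (27 − 31)/(58 − 56) = -2, so Qd = 143 − 2P.
Supply slope: (21 − 25)/(52 − 53) = 4, so Qs = 4P − 187.
Without the subsidy, 143 − 2P = 4P − 187 gives 6P = 330, so P* = $55 and Q* = 33.
With a per-unit subsidy paid to consumers, each effectively pays P − 16.5, so demand becomes Qd = 143 − 2(P − 16.5).
New equilibrium: consumers pay $44, suppliers receive $60.5, Q = 55. (Wedge: Pb − Ps = −16.5.)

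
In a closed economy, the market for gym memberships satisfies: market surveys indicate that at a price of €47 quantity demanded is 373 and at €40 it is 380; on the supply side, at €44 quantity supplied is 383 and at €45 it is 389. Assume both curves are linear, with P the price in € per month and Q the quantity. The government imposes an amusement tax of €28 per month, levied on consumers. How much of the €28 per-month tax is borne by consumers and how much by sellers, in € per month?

Demand slope: (380 − 373)/(40 − 47) = -1, so Qd = 420 − P.
Supply slope: (389 − 383)/(45 − 44) = 6, so Qs = 6P + 119.
Without the tax, 420 − P = 6P + 119 gives 7P = 301, so P* = €43 and Q* = 377.
With the tax collected from consumers, demand (in seller-price terms) shifts: Qd = 420 − (P + 28).
Solving gives Q = 353 with consumers paying €67 and sellers receiving €39 (the €28 wedge).
Burden on consumers: €24; on sellers: €4. (They sum to €28.)
The less price-elastic side of the market bears the larger share of a per-unit tax.

Consumers bear €24 per month; sellers bear €4 per month.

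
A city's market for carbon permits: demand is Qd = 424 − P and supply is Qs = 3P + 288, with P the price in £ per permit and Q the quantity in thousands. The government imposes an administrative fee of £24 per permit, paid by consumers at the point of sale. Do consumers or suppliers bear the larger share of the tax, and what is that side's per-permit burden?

Before the tax: set 424 − P = 3P + 288 → P* = £34, Q* = 390.
With the tax collected from consumers, demand (in seller-price terms) shifts: Qd = 424 − (P + 24).
New equilibrium: consumers pay £52, suppliers receive £28, Q = 372. (Wedge: Pb − Ps = 24.)
Per-permit burden: consumers £18, suppliers £6.
Consumers take the larger share because demand is less price-elastic here (demand slope 1 vs supply slope 3).

Consumers bear the larger share: £18 per permit.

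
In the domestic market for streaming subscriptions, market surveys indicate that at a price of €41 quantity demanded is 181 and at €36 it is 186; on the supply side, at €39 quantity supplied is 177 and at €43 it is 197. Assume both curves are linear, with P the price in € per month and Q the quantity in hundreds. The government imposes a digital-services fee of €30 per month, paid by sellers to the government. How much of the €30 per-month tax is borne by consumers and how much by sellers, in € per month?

Demand slope: (186 − 181)/(36 − 41) = -1, so Qd = 222 − P.
Supply slope: (197 − 177)/(43 − 39) = 5, so Qs = 5P − 18.
Without the tax, 222 − P = 5P − 18 gives 6P = 240, so P* = €40 and Q* = 182.
With the tax collected from sellers, supply shifts: Qs = 5(P − 30) − 18.
New equilibrium: consumers pay €65, sellers receive €35, Q = 157. (Wedge: Pb − Ps = 30.)
Burden on consumers: €25; on sellers: €5. (They sum to €30.)

Consumers bear €25 per month; sellers bear €5 per month.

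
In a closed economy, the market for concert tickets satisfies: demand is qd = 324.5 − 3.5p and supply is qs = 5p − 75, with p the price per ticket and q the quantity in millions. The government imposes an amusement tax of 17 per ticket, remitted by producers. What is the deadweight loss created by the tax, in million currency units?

Without the tax, 324.5 − 3.5p = 5p − 75 gives 8.5p = 399.5, so p* = 47 and q* = 160.
With the tax collected from producers, supply shifts: qs = 5(p − 17) − 75.
Solving gives q = 125 with buyers paying 57 and producers receiving 40 (the 17 wedge).
Quantity falls by |ΔQ| = |160 − 125| = 35.
DWL = ½ · t · |ΔQ| = ½ · 17 · 35 = 297.5.

Deadweight loss = 297.5 million.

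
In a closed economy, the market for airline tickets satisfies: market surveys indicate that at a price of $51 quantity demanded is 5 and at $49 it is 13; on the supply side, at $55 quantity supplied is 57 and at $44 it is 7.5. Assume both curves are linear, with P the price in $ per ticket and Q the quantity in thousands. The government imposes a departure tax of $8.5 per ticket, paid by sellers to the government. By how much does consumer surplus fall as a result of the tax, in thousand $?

Consumer surplus falls by $54 thousand.

Demand slope: (13 − 5)/(49 − 51) = -4, so Qd = 209 − 4P.
Supply slope: (7.5 − 57)/(44 − 55) = 4.5, so Qs = 4.5P − 190.5.
Before the tax: set 209 − 4P = 4.5P − 190.5 → P* = $47, Q* = 21.
With the tax collected from sellers, supply shifts: Qs = 4.5(P − 8.5) − 190.5.
Solving gives Q = 3 with consumers paying $51.5 and sellers receiving $43 (the $8.5 wedge).
ΔCS is the trapezoid between Q = 3 and Q = 21 of height $4.5: ½ · (21 + 3) · 4.5 = $54.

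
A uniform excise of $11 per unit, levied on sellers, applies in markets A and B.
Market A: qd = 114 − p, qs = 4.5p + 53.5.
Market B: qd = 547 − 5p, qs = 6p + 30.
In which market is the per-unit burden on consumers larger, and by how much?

Market A, by $3.

Market A: pre-tax p* = $11, q* = 103; post-tax q = 94; per-unit burden on consumers = $9.
Market B: pre-tax p* = $47, q* = 312; post-tax q = 282; per-unit burden on consumers = $6.
Difference: $9 vs $6 → market A is larger by $3.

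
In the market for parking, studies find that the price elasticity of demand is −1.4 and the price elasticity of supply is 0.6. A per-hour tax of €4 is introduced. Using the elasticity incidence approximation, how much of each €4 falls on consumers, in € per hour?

Consumers bear ≈ €1.2 per hour.

Incidence ratio: consumers' share ≈ εs / (εs + |εd|) = 0.6 / (0.6 + 1.4) = 0.3.
So consumers bear ≈ 0.3 × €4 = €1.2; producers bear €2.8.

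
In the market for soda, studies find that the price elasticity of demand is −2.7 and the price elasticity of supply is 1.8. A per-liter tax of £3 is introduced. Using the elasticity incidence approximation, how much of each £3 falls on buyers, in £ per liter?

Incidence ratio: buyers' share ≈ εs / (εs + |εd|) = 1.8 / (1.8 + 2.7) = 0.4.
So buyers bear ≈ 0.4 × £3 = £1.2; producers bear £1.8.

Buyers bear ≈ £1.2 per liter.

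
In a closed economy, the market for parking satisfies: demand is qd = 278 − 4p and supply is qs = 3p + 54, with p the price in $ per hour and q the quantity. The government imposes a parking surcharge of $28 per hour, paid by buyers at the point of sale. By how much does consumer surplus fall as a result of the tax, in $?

Before the tax: set 278 − 4p = 3p + 54 → p* = $32, q* = 150.
With the tax collected from buyers, demand (in seller-price terms) shifts: qd = 278 − 4(p + 28).
Solving gives q = 102 with buyers paying $44 and suppliers receiving $16 (the $28 wedge).
ΔCS is the trapezoid between Q = 102 and Q = 150 of height $12: ½ · (150 + 102) · 12 = $1512.

Consumer surplus falls by $1512.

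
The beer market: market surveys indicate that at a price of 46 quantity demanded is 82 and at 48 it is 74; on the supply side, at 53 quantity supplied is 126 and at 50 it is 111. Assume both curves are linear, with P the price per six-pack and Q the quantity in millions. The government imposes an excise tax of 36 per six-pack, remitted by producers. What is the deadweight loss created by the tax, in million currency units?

Demand slope: (74 − 82)/(48 − 46) = -4, so Qd = 266 − 4P.
Supply slope: (111 − 126)/(50 − 53) = 5, so Qs = 5P − 139.
Before the tax: set 266 − 4P = 5P − 139 → P* = 45, Q* = 86.
With the tax collected from producers, supply shifts: Qs = 5(P − 36) − 139.
Solving gives Q = 6 with buyers paying 65 and producers receiving 29 (the 36 wedge).
Quantity falls by |ΔQ| = |86 − 6| = 80.
DWL = ½ · t · |ΔQ| = ½ · 36 · 80 = 1440.

Deadweight loss = 1440 million.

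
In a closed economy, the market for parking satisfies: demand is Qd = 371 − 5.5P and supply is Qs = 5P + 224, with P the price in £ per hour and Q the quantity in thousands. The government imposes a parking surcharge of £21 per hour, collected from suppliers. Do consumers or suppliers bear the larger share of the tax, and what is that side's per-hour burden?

Suppliers bear the larger share: £11 per hour.

Without the tax, 371 − 5.5P = 5P + 224 gives 10.5P = 147, so P* = £14 and Q* = 294.
With the tax collected from suppliers, supply shifts: Qs = 5(P − 21) + 224.
New equilibrium: consumers pay £24, suppliers receive £3, Q = 239. (Wedge: Pb − Ps = 21.)
Per-hour burden: consumers £10, suppliers £11.
Suppliers take the larger share because supply is less price-elastic here (demand slope 5.5 vs supply slope 5).
The less price-elastic side of the market bears the larger share of a per-unit tax.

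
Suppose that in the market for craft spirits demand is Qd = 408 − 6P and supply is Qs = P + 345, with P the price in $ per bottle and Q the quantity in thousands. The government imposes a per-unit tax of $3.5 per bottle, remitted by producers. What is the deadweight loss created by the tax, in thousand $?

Before the tax: set 408 − 6P = P + 345 → P* = $9, Q* = 354.
With the tax collected from producers, supply shifts: Qs = (P − 3.5) + 345.
New equilibrium: buyers pay $9.5, producers receive $6, Q = 351. (Wedge: Pb − Ps = 3.5.)
Quantity falls by |ΔQ| = |354 − 351| = 3.
DWL = ½ · t · |ΔQ| = ½ · 3.5 · 3 = $5.25.

Deadweight loss = $5.25 thousand.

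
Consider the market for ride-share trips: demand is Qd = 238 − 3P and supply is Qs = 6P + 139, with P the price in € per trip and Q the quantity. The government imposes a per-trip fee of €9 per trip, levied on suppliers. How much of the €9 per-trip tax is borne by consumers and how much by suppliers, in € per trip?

Without the tax, 238 − 3P = 6P + 139 gives 9P = 99, so P* = €11 and Q* = 205.
With the tax collected from suppliers, supply shifts: Qs = 6(P − 9) + 139.
Solving gives Q = 187 with consumers paying €17 and suppliers receiving €8 (the €9 wedge).
Burden on consumers: €6; on suppliers: €3. (They sum to €9.)
The less price-elastic side of the market bears the larger share of a per-unit tax.

Consumers bear €6 per trip; suppliers bear €3 per trip.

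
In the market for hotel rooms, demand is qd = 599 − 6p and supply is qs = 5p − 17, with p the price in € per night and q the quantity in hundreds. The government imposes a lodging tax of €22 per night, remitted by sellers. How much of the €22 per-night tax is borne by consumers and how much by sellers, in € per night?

Before the tax: set 599 − 6p = 5p − 17 → p* = €56, q* = 263.
With the tax collected from sellers, supply shifts: qs = 5(p − 22) − 17.
Solving gives q = 203 with consumers paying €66 and sellers receiving €44 (the €22 wedge).
Burden on consumers: €10; on sellers: €12. (They sum to €22.)

Consumers bear €10 per night; sellers bear €12 per night.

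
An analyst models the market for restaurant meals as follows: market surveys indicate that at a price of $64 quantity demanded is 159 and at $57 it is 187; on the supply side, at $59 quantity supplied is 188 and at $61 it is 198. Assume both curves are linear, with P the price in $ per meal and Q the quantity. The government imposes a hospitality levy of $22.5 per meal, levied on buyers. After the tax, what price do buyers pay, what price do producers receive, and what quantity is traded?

Buyers pay $70.5; producers receive $48; quantity = 133.

Demand slope: (187 − 159)/(57 − 64) = -4, so Qd = 415 − 4P.
Supply slope: (198 − 188)/(61 − 59) = 5, so Qs = 5P − 107.
Without the tax, 415 − 4P = 5P − 107 gives 9P = 522, so P* = $58 and Q* = 183.
With the tax collected from buyers, demand (in seller-price terms) shifts: Qd = 415 − 4(P + 22.5).
New equilibrium: buyers pay $70.5, producers receive $48, Q = 133. (Wedge: Pb − Ps = 22.5.)
The less price-elastic side of the market bears the larger share of a per-unit tax.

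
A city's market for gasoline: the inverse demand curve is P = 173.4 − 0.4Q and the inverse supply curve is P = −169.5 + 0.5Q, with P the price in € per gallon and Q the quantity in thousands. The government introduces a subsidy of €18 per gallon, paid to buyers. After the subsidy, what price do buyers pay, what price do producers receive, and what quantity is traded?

Rewrite in direct form: Qd = 433.5 − 2.5P and Qs = 2P + 339.
Without the subsidy, 433.5 − 2.5P = 2P + 339 gives 4.5P = 94.5, so P* = €21 and Q* = 381.
With a per-unit subsidy paid to buyers, each effectively pays P − 18, so demand becomes Qd = 433.5 − 2.5(P − 18).
New equilibrium: buyers pay €13, producers receive €31, Q = 401. (Wedge: Pb − Ps = −18.)

Buyers pay €13; producers receive €31; quantity = 401.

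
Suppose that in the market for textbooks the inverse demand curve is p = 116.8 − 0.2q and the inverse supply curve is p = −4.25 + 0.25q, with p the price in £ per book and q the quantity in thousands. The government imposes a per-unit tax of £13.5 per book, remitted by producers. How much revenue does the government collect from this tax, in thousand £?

Rewrite in direct form: qd = 584 − 5p and qs = 4p + 17.
Without the tax, 584 − 5p = 4p + 17 gives 9p = 567, so p* = £63 and q* = 269.
With the tax collected from producers, supply shifts: qs = 4(p − 13.5) + 17.
New equilibrium: consumers pay £69, producers receive £55.5, q = 239. (Wedge: pb − ps = 13.5.)
Revenue = t · Q = 13.5 · 239 = £3226.5.

Tax revenue = £3226.5 thousand.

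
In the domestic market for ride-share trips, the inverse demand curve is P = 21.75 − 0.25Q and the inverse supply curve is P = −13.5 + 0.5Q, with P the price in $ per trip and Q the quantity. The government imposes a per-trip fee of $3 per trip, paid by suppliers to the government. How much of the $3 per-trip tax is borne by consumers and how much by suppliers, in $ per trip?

Inverting to Q(P) form: Qd = 87 − 4P; Qs = 2P + 27.
Without the tax, 87 − 4P = 2P + 27 gives 6P = 60, so P* = $10 and Q* = 47.
With the tax collected from suppliers, supply shifts: Qs = 2(P − 3) + 27.
New equilibrium: consumers pay $11, suppliers receive $8, Q = 43. (Wedge: Pb − Ps = 3.)
Burden on consumers: $1; on suppliers: $2. (They sum to $3.)
The less price-elastic side of the market bears the larger share of a per-unit tax.

Consumers bear $1 per trip; suppliers bear $2 per trip.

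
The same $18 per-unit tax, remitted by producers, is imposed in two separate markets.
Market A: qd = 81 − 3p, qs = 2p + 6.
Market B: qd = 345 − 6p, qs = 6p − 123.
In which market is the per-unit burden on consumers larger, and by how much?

Market A: pre-tax p* = $15, q* = 36; post-tax q = 14.4; per-unit burden on consumers = $7.2.
Market B: pre-tax p* = $39, q* = 111; post-tax q = 57; per-unit burden on consumers = $9.
Difference: $7.2 vs $9 → market B is larger by $1.8.

Market B, by $1.8.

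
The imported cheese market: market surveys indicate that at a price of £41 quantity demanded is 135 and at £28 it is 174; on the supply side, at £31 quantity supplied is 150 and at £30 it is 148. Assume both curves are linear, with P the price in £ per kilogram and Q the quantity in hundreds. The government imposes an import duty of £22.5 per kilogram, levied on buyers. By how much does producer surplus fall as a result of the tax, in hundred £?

Demand slope: (174 − 135)/(28 − 41) = -3, so Qd = 258 − 3P.
Supply slope: (148 − 150)/(30 − 31) = 2, so Qs = 2P + 88.
Before the tax: set 258 − 3P = 2P + 88 → P* = £34, Q* = 156.
With the tax collected from buyers, demand (in seller-price terms) shifts: Qd = 258 − 3(P + 22.5).
Solving gives Q = 129 with buyers paying £43 and suppliers receiving £20.5 (the £22.5 wedge).
ΔPS is the trapezoid between Q = 129 and Q = 156 of height £13.5: ½ · (156 + 129) · 13.5 = £1923.75.

Producer surplus falls by £1923.75 hundred.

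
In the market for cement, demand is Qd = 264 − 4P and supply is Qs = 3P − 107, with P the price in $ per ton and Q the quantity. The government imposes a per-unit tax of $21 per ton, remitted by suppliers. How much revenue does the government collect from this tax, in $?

Tax revenue = $336.

Before the tax: set 264 − 4P = 3P − 107 → P* = $53, Q* = 52.
With the tax collected from suppliers, supply shifts: Qs = 3(P − 21) − 107.
New equilibrium: consumers pay $62, suppliers receive $41, Q = 16. (Wedge: Pb − Ps = 21.)
Revenue = t · Q = 21 · 16 = $336.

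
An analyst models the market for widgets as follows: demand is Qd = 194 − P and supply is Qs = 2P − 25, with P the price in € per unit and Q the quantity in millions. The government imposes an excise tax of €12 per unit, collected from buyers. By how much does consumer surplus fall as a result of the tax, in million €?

Before the tax: set 194 − P = 2P − 25 → P* = €73, Q* = 121.
With the tax collected from buyers, demand (in seller-price terms) shifts: Qd = 194 − (P + 12).
New equilibrium: buyers pay €81, suppliers receive €69, Q = 113. (Wedge: Pb − Ps = 12.)
ΔCS is the trapezoid between Q = 113 and Q = 121 of height €8: ½ · (121 + 113) · 8 = €936.

Consumer surplus falls by €936 million.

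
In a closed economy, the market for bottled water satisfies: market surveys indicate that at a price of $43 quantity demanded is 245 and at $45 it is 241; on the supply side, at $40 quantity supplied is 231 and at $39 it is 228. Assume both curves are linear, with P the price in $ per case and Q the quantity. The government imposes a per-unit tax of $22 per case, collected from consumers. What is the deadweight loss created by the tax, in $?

Deadweight loss = $290.4.

Demand slope: (241 − 245)/(45 − 43) = -2, so Qd = 331 − 2P.
Supply slope: (228 − 231)/(39 − 40) = 3, so Qs = 3P + 111.
Without the tax, 331 − 2P = 3P + 111 gives 5P = 220, so P* = $44 and Q* = 243.
With the tax collected from consumers, demand (in seller-price terms) shifts: Qd = 331 − 2(P + 22).
New equilibrium: consumers pay $57.2, suppliers receive $35.2, Q = 216.6. (Wedge: Pb − Ps = 22.)
Quantity falls by |ΔQ| = |243 − 216.6| = 26.4.
DWL = ½ · t · |ΔQ| = ½ · 22 · 26.4 = $290.4.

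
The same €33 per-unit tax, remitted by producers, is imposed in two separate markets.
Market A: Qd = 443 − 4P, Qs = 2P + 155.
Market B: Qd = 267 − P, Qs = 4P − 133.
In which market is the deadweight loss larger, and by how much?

Market A, by €290.4.

Market A: pre-tax P* = €48, Q* = 251; post-tax Q = 207; deadweight loss = €726.
Market B: pre-tax P* = €80, Q* = 187; post-tax Q = 160.6; deadweight loss = €435.6.
Difference: €726 vs €435.6 → market A is larger by €290.4.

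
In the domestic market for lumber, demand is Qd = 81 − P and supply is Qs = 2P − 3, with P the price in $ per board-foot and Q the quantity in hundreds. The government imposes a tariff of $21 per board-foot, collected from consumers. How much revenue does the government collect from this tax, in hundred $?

Tax revenue = $819 hundred.

Without the tax, 81 − P = 2P − 3 gives 3P = 84, so P* = $28 and Q* = 53.
With the tax collected from consumers, demand (in seller-price terms) shifts: Qd = 81 − (P + 21).
Solving gives Q = 39 with consumers paying $42 and sellers receiving $21 (the $21 wedge).
Revenue = t · Q = 21 · 39 = $819.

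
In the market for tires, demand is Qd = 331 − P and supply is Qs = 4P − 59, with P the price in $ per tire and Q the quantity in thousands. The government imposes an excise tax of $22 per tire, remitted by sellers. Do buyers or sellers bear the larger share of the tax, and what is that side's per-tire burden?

Buyers bear the larger share: $17.6 per tire.

Without the tax, 331 − P = 4P − 59 gives 5P = 390, so P* = $78 and Q* = 253.
With the tax collected from sellers, supply shifts: Qs = 4(P − 22) − 59.
New equilibrium: buyers pay $95.6, sellers receive $73.6, Q = 235.4. (Wedge: Pb − Ps = 22.)
Per-tire burden: buyers $17.6, sellers $4.4.
Buyers take the larger share because demand is less price-elastic here (demand slope 1 vs supply slope 4).
The less price-elastic side of the market bears the larger share of a per-unit tax.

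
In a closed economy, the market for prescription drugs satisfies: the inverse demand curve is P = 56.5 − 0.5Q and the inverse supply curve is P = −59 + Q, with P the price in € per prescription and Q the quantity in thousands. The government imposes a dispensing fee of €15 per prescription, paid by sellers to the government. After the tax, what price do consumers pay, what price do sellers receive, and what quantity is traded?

Consumers pay €23; sellers receive €8; quantity = 67.

Inverting to Q(P) form: Qd = 113 − 2P; Qs = P + 59.
Before the tax: set 113 − 2P = P + 59 → P* = €18, Q* = 77.
With the tax collected from sellers, supply shifts: Qs = (P − 15) + 59.
New equilibrium: consumers pay €23, sellers receive €8, Q = 67. (Wedge: Pb − Ps = 15.)
The less price-elastic side of the market bears the larger share of a per-unit tax.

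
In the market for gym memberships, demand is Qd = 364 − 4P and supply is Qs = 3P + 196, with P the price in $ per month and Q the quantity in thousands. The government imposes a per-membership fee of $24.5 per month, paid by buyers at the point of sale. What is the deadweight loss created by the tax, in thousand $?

Deadweight loss = $514.5 thousand.

Before the tax: set 364 − 4P = 3P + 196 → P* = $24, Q* = 268.
With the tax collected from buyers, demand (in seller-price terms) shifts: Qd = 364 − 4(P + 24.5).
Solving gives Q = 226 with buyers paying $34.5 and producers receiving $10 (the $24.5 wedge).
Quantity falls by |ΔQ| = |268 − 226| = 42.
DWL = ½ · t · |ΔQ| = ½ · 24.5 · 42 = $514.5.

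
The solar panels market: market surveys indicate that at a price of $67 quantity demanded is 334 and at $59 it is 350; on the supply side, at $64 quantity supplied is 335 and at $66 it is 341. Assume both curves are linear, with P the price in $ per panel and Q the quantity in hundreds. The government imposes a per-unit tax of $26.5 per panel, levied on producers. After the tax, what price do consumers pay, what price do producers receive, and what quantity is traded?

Demand slope: (350 − 334)/(59 − 67) = -2, so Qd = 468 − 2P.
Supply slope: (341 − 335)/(66 − 64) = 3, so Qs = 3P + 143.
Without the tax, 468 − 2P = 3P + 143 gives 5P = 325, so P* = $65 and Q* = 338.
With the tax collected from producers, supply shifts: Qs = 3(P − 26.5) + 143.
New equilibrium: consumers pay $80.9, producers receive $54.4, Q = 306.2. (Wedge: Pb − Ps = 26.5.)
The less price-elastic side of the market bears the larger share of a per-unit tax.

Consumers pay $80.9; producers receive $54.4; quantity = 306.2.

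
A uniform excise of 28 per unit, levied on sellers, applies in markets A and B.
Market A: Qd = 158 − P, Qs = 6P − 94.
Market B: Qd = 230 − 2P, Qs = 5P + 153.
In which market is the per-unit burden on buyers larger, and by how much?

Market A, by 4.

Market A: pre-tax P* = 36, Q* = 122; post-tax Q = 98; per-unit burden on buyers = 24.
Market B: pre-tax P* = 11, Q* = 208; post-tax Q = 168; per-unit burden on buyers = 20.
Difference: 24 vs 20 → market A is larger by 4.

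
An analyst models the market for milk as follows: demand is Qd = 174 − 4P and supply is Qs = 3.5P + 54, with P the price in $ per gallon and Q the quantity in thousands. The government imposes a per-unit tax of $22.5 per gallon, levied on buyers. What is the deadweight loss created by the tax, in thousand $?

Deadweight loss = $472.5 thousand.

Without the tax, 174 − 4P = 3.5P + 54 gives 7.5P = 120, so P* = $16 and Q* = 110.
With the tax collected from buyers, demand (in seller-price terms) shifts: Qd = 174 − 4(P + 22.5).
New equilibrium: buyers pay $26.5, producers receive $4, Q = 68. (Wedge: Pb − Ps = 22.5.)
Quantity falls by |ΔQ| = |110 − 68| = 42.
DWL = ½ · t · |ΔQ| = ½ · 22.5 · 42 = $472.5.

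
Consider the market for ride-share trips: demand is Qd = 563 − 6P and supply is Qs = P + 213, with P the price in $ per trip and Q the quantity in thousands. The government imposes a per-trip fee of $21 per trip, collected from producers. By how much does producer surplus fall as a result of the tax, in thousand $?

Before the tax: set 563 − 6P = P + 213 → P* = $50, Q* = 263.
With the tax collected from producers, supply shifts: Qs = (P − 21) + 213.
New equilibrium: consumers pay $53, producers receive $32, Q = 245. (Wedge: Pb − Ps = 21.)
ΔPS is the trapezoid between Q = 245 and Q = 263 of height $18: ½ · (263 + 245) · 18 = $4572.

Producer surplus falls by $4572 thousand.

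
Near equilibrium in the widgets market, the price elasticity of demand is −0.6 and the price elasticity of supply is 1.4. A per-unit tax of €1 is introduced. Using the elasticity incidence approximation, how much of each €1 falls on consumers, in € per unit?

Consumers bear ≈ €0.7 per unit.

Incidence ratio: consumers' share ≈ εs / (εs + |εd|) = 1.4 / (1.4 + 0.6) = 0.7.
So consumers bear ≈ 0.7 × €1 = €0.7; suppliers bear €0.3.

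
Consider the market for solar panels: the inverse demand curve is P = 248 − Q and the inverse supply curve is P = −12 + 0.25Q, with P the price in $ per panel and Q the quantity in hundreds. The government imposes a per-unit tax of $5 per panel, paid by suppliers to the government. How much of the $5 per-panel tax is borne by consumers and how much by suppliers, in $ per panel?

Rewrite in direct form: Qd = 248 − P and Qs = 4P + 48.
Before the tax: set 248 − P = 4P + 48 → P* = $40, Q* = 208.
With the tax collected from suppliers, supply shifts: Qs = 4(P − 5) + 48.
New equilibrium: consumers pay $44, suppliers receive $39, Q = 204. (Wedge: Pb − Ps = 5.)
Burden on consumers: $4; on suppliers: $1. (They sum to $5.)
The less price-elastic side of the market bears the larger share of a per-unit tax.

Consumers bear $4 per panel; suppliers bear $1 per panel.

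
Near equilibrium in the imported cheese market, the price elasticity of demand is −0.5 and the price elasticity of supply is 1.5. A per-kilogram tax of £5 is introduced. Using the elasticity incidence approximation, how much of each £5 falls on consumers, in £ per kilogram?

Consumers bear ≈ £3.75 per kilogram.

Incidence ratio: consumers' share ≈ εs / (εs + |εd|) = 1.5 / (1.5 + 0.5) = 0.75.
So consumers bear ≈ 0.75 × £5 = £3.75; producers bear £1.25.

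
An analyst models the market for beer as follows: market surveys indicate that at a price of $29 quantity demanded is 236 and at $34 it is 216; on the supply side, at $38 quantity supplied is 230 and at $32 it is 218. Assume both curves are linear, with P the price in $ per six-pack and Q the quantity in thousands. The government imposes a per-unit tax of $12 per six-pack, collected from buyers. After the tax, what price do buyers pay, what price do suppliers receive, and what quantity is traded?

Demand slope: (216 − 236)/(34 − 29) = -4, so Qd = 352 − 4P.
Supply slope: (218 − 230)/(32 − 38) = 2, so Qs = 2P + 154.
Before the tax: set 352 − 4P = 2P + 154 → P* = $33, Q* = 220.
With the tax collected from buyers, demand (in seller-price terms) shifts: Qd = 352 − 4(P + 12).
Solving gives Q = 204 with buyers paying $37 and suppliers receiving $25 (the $12 wedge).
The less price-elastic side of the market bears the larger share of a per-unit tax.

Buyers pay $37; suppliers receive $25; quantity = 204.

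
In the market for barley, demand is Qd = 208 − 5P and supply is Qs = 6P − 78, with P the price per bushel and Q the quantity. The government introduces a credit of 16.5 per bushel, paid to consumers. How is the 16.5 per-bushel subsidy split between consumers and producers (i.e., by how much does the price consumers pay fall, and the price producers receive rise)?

Consumers gain 9 per bushel; producers gain 7.5 per bushel.

Before the subsidy: set 208 − 5P = 6P − 78 → P* = 26, Q* = 78.
With a per-unit subsidy paid to consumers, each effectively pays P − 16.5, so demand becomes Qd = 208 − 5(P − 16.5).
Solving gives Q = 123 with consumers paying 17 and producers receiving 33.5 (the 16.5 wedge).
Gain to consumers: 9; to producers: 7.5. (They sum to 16.5.)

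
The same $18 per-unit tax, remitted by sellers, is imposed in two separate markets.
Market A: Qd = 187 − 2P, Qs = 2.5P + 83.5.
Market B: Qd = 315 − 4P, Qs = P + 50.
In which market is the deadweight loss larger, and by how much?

Market A: pre-tax P* = $23, Q* = 141; post-tax Q = 121; deadweight loss = $180.
Market B: pre-tax P* = $53, Q* = 103; post-tax Q = 88.6; deadweight loss = $129.6.
Difference: $180 vs $129.6 → market A is larger by $50.4.

Market A, by $50.4.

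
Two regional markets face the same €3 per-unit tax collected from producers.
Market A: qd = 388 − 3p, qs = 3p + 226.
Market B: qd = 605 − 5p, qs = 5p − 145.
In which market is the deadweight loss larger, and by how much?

Market B, by €4.5.

Market A: pre-tax p* = €27, q* = 307; post-tax q = 302.5; deadweight loss = €6.75.
Market B: pre-tax p* = €75, q* = 230; post-tax q = 222.5; deadweight loss = €11.25.
Difference: €6.75 vs €11.25 → market B is larger by €4.5.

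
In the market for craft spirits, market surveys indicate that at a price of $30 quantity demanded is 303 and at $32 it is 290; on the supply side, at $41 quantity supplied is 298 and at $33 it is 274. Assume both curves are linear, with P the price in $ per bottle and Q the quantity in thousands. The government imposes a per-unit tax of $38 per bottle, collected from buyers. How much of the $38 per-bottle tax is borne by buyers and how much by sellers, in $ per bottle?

Demand slope: (290 − 303)/(32 − 30) = -6.5, so Qd = 498 − 6.5P.
Supply slope: (274 − 298)/(33 − 41) = 3, so Qs = 3P + 175.
Without the tax, 498 − 6.5P = 3P + 175 gives 9.5P = 323, so P* = $34 and Q* = 277.
With the tax collected from buyers, demand (in seller-price terms) shifts: Qd = 498 − 6.5(P + 38).
Solving gives Q = 199 with buyers paying $46 and sellers receiving $8 (the $38 wedge).
Burden on buyers: $12; on sellers: $26. (They sum to $38.)

Buyers bear $12 per bottle; sellers bear $26 per bottle.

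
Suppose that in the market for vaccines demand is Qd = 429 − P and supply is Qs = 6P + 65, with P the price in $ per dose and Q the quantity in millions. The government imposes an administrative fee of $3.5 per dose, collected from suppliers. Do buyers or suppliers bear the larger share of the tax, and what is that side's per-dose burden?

Buyers bear the larger share: $3 per dose.

Without the tax, 429 − P = 6P + 65 gives 7P = 364, so P* = $52 and Q* = 377.
With the tax collected from suppliers, supply shifts: Qs = 6(P − 3.5) + 65.
Solving gives Q = 374 with buyers paying $55 and suppliers receiving $51.5 (the $3.5 wedge).
Per-dose burden: buyers $3, suppliers $0.5.
Buyers take the larger share because demand is less price-elastic here (demand slope 1 vs supply slope 6).
The less price-elastic side of the market bears the larger share of a per-unit tax.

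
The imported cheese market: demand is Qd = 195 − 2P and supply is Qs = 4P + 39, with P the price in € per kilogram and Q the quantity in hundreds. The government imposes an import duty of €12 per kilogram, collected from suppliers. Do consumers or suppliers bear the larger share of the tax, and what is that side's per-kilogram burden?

Before the tax: set 195 − 2P = 4P + 39 → P* = €26, Q* = 143.
With the tax collected from suppliers, supply shifts: Qs = 4(P − 12) + 39.
Solving gives Q = 127 with consumers paying €34 and suppliers receiving €22 (the €12 wedge).
Per-kilogram burden: consumers €8, suppliers €4.
Consumers take the larger share because demand is less price-elastic here (demand slope 2 vs supply slope 4).
The less price-elastic side of the market bears the larger share of a per-unit tax.

Consumers bear the larger share: €8 per kilogram.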